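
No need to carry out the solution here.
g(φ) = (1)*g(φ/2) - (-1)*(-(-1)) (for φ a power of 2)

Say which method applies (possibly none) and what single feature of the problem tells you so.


Best approach: the master substitution — recursion at φ/2 is multiplicative in the index; logarithmic reindexing via φ = 2^m linearizes it.


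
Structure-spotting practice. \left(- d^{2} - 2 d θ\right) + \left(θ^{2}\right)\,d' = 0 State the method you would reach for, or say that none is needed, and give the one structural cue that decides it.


Best approach: the homogeneous substitution — the slope's numerator and denominator have matching total degree, so it depends only on d/θ and the ratio substitution collapses it. Rearranged, this also fits the Bernoulli template directly; the homogeneous substitution reads the structure without the rearrangement.


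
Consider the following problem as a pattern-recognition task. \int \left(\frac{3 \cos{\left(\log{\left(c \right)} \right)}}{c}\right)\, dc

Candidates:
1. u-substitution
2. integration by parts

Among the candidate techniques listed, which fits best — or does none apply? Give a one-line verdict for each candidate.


Technique: u-substitution — the only nontrivial dependence routes through \log{\left(c \right)}, whose derivative supplies the leftover factor up to a constant multiple — u = \log{\left(c \right)} flattens it.
- u-substitution — a fit — the right tool for this form.
- integration by parts: no split into a nonconstant polynomial times one of the standard kernels — exp, sine, or cosine of a linear argument, or a logarithm — applies here.


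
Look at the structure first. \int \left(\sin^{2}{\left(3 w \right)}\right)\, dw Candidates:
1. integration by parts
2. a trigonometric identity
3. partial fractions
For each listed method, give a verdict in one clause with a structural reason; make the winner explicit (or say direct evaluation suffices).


Best approach: a trigonometric identity — \sin^{2}{\left(3 w \right)} calls for power reduction: rewrite via double angles before any antiderivative is attempted.
- integration by parts — not the natural route: no polynomial-kernel product appears — a recursive parts reduction of the trigonometric product exists, but the identity rewrite is direct.
- a trigonometric identity: yes — fits the structure here.
- partial fractions: there is no rational-function structure to decompose.


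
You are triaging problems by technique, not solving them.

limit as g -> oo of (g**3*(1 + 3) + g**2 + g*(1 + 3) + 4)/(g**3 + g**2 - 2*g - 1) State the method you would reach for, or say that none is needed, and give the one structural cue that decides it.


Technique: dominant-term comparison — divide through by the highest power of g; every lower-order term dies and the dominant terms decide the limit. Viewed as a single quotient this is an ∞/∞ form — an at-infinity application of l'Hôpital's rule would also resolve it; comparing leading growth reads the answer without differentiating.


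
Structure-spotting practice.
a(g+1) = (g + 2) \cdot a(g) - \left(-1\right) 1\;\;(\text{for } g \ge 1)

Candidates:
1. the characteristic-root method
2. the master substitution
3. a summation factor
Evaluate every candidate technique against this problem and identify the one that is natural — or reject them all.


Technique: a summation factor — first-order, linear, moving coefficient g + 2: the discrete analogue of an integrating factor handles it.
- the characteristic-root method: the coefficients change with the index, which the root method cannot absorb.
- the master substitution: this is shift-type recursion, outside the divide-and-conquer template.
- a summation factor — applies; the problem has the shape this method handles.


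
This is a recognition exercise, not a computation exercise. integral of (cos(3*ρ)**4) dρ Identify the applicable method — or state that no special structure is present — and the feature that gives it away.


Method: a trigonometric identity — apply power reduction to cos(3*ρ)**4; each application halves the trigonometric degree.


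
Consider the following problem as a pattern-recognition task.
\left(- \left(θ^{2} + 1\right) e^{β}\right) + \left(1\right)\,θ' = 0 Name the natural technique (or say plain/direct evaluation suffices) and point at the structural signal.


Verdict: separation of variables — all dependence on the two variables factors apart, the defining separable shape.


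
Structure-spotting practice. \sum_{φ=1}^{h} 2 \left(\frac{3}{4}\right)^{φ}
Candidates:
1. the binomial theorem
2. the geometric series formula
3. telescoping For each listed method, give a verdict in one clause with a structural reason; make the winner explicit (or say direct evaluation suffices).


Best approach: the geometric series formula — consecutive terms stand in a fixed index-free ratio — the geometric sum formula closes it.
- the binomial theorem — no binomial coefficients pair with matched powers.
- the geometric series formula: a fit — the right tool for this form.
- telescoping: the summand is not presented as a shifted difference — a telescoping rewrite may exist, but the displayed structure does not offer one.


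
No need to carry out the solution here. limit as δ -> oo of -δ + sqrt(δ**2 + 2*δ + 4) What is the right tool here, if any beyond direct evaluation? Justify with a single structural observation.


Technique: conjugate multiplication — two divergent pieces with a minus sign between them and a radical in the mix: rationalize sqrt(δ**2 + 2*δ + 4) - δ before any limit law applies.


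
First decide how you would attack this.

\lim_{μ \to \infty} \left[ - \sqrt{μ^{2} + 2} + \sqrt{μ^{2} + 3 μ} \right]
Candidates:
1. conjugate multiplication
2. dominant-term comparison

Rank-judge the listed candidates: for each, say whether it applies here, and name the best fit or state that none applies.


Diagnosis: conjugate multiplication — both pieces blow up but their difference is finite; the conjugate trick rationalizes \sqrt{μ^{2} + 3 μ} - \sqrt{μ^{2} + 2}.
- conjugate multiplication: applies; the problem has the shape this method handles.
- dominant-term comparison — no dominant power emerges to decide the limit by degree comparison.


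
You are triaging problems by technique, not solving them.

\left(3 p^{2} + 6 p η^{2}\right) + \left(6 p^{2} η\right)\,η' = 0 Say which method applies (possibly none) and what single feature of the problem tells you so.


Verdict: the exact-equation method — because the two cross partials coincide, the form is conservative as written — recover its potential in (p, η).


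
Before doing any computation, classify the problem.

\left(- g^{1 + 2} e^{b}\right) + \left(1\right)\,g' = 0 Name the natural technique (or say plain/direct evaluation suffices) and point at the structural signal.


Diagnosis: separation of variables — solved for the derivative, the right side splits multiplicatively into a function of each variable alone — divide and integrate each side.


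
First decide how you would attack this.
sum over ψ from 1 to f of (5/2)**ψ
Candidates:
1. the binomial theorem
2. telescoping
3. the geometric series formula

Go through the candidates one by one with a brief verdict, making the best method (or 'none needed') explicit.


Technique: the geometric series formula — the ratio of consecutive terms is the constant 5/2, independent of the index — a geometric sum.
- the binomial theorem: the terms do not reassemble into a binomial power.
- telescoping: as presented, consecutive terms share no shifted copy to cancel against — no rewrite is on display to change that.
- the geometric series formula — yes, a natural case for it.


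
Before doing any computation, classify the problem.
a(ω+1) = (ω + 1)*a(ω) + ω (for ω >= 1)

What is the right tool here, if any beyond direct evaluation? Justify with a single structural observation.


Verdict: a summation factor — the coefficient ω + 1 drifts with the index, so no fixed root exists; normalizing by the cumulative product telescopes it.


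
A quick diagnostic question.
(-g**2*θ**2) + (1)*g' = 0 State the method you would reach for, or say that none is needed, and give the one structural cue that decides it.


Technique: separation of variables — the slope splits multiplicatively: θ**2 carrying all θ-dependence times g**2 carrying all g-dependence — separate and integrate.


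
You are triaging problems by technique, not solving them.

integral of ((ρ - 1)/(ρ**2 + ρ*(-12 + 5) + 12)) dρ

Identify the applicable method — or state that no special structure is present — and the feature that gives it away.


Technique: partial fractions — rational integrand, reducible denominator (ρ**2 + ρ*(-12 + 5) + 12): decompose first, integrate second.


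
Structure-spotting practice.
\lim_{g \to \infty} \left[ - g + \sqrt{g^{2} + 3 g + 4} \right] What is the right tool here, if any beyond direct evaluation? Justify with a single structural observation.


Method: conjugate multiplication — this difference gives up after one conjugate multiplication — the radical structure cancels against its conjugate.


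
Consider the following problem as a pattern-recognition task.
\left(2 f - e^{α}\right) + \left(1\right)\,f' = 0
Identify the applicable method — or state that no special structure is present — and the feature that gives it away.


Diagnosis: a linear integrating factor — f enters only linearly with coefficient 2; multiply by exp of the integral of 2 and the left side becomes one derivative.


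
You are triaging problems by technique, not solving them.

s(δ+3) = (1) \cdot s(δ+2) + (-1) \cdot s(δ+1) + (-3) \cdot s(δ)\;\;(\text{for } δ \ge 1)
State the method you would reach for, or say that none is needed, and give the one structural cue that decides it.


Diagnosis: the characteristic-root method — every coefficient is a fixed number and the forcing is zero — substitute r^δ and read off the root equation.


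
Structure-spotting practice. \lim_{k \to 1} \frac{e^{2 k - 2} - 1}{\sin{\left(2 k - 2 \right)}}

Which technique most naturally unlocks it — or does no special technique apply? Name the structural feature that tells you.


Verdict: l'Hôpital's rule (0/0) — numerator and denominator both vanish at 1 — a genuine 0/0 form, which is exactly when l'Hôpital applies. The standard small-argument limits would also carry it; the rule is the systematic route.


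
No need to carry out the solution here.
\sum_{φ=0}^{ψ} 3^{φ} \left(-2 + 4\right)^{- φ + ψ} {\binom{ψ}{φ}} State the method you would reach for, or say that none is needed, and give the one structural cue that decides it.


Best approach: the binomial theorem — binomial coefficients against complementary powers of 3 and (-2 + 4): recognize the binomial expansion and resum.


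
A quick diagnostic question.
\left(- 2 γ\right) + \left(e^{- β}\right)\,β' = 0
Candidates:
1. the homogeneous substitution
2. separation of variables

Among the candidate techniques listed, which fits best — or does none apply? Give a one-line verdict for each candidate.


Best approach: separation of variables — all dependence on the two variables factors apart, the defining separable shape.
- the homogeneous substitution — the slope changes under joint rescaling, failing the degree-zero test.
- separation of variables: yes — fits the structure here.


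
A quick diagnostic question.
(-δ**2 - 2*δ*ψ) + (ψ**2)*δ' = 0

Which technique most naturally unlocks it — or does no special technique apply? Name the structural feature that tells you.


Diagnosis: the homogeneous substitution — the slope is degree-zero homogeneous: the ratio substitution v = δ/ψ collapses it. A Bernoulli substitution is a fair alternative on this equation directly; the homogeneous reading takes it as given.


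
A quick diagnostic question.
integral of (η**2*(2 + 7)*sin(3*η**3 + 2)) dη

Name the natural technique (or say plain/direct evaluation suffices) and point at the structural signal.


Verdict: u-substitution — collected, the integrand has one factor that is, up to a constant, the derivative of an inner expression the rest depends on — substitute for that inner expression.


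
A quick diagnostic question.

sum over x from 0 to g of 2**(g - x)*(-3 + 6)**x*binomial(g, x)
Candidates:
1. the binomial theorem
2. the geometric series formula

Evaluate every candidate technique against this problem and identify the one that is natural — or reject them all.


Diagnosis: the binomial theorem — the binomial coefficients weight matched powers of (-3 + 6) and 2, which is exactly the expansion of a binomial power.
- the binomial theorem: applies; the problem has the shape this method handles.
- the geometric series formula: no single multiplier carries one term to the next throughout the sum.


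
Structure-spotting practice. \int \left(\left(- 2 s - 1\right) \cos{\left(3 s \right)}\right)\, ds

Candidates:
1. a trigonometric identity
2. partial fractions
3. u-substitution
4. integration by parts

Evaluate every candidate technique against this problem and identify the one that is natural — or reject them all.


Diagnosis: integration by parts — a polynomial - 2 s - 1 against the kernel \cos{\left(3 s \right)} is the signature bounded-ladder case for integration by parts.
- a trigonometric identity — there is no trigonometric structure whose rewriting would simplify the integrand.
- partial fractions: the expression is not a ratio of polynomials that decomposes further.
- u-substitution: no subexpression of the integrand serves as a whole-integral substitution inner — individual terms may offer their own, but none carries its derivative as a factor of the full integrand; a working change of variable would have to be constructed from outside the expression.
- integration by parts: applies; the problem has the shape this method handles.


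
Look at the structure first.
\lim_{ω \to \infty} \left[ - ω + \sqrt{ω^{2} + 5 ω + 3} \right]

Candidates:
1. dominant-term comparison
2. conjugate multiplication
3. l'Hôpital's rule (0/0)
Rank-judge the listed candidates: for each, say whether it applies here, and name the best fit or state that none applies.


Diagnosis: conjugate multiplication — the difference \sqrt{ω^{2} + 5 ω + 3} - ω is an ∞ − ∞ stalemate; its conjugate partner breaks the tie.
- dominant-term comparison — no dominant-degree comparison decides it.
- conjugate multiplication — applies; the problem has the shape this method handles.
- l'Hôpital's rule (0/0) — no quotient structure at all: the clash is ∞ minus ∞, which rationalizing converts into a tractable ratio.


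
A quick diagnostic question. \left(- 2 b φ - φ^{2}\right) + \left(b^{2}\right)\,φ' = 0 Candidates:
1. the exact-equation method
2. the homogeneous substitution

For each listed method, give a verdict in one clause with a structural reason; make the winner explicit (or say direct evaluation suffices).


Best approach: the homogeneous substitution — solved for the derivative, the right side is unchanged under scaling b and φ together — it depends only on the ratio φ/b, so substitute a single ratio variable. A Bernoulli substitution is a fair alternative on this equation directly; the homogeneous reading takes it as given.
- the exact-equation method: the mixed-partials test fails on this split — it is not an exact differential as presented.
- the homogeneous substitution: applies; the problem has the shape this method handles.


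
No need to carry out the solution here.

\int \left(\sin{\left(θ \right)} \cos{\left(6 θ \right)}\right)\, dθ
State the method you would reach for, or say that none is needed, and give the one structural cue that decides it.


Method: a trigonometric identity — cross-frequency products like \sin{\left(θ \right)} \cos{\left(6 θ \right)} are the textbook product-to-sum case — the identity converts them to directly integrable sinusoids.


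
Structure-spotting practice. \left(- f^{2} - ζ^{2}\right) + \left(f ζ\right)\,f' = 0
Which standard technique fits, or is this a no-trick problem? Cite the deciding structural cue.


Method: the homogeneous substitution — the slope is degree-zero homogeneous: the ratio substitution v = f/ζ collapses it. A Bernoulli substitution is a fair alternative on this equation directly; the homogeneous reading takes it as given.


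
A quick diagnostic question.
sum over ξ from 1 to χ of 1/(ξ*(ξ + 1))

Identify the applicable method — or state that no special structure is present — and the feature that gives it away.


Verdict: telescoping — the denominator's roots in 1/(ξ*(ξ + 1)) sit an integer apart: decomposition produces a self-cancelling chain.


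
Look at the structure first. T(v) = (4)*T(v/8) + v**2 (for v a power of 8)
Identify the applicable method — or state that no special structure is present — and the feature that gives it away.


Verdict: the master substitution — recursion at v/8 is multiplicative in the index; logarithmic reindexing via v = 8^m linearizes it.


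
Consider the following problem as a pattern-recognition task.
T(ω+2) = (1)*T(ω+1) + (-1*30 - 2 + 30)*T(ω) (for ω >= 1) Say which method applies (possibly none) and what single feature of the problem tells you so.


Technique: the characteristic-root method — try a geometric ansatz r^ω: constant coefficients turn the recurrence into one polynomial equation in r.


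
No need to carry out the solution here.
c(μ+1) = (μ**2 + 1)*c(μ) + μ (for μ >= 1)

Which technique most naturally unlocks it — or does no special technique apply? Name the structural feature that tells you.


Diagnosis: a summation factor — rescale the sequence by the product of the weights μ**2 + 1 so far — the recurrence collapses to a plain running sum.


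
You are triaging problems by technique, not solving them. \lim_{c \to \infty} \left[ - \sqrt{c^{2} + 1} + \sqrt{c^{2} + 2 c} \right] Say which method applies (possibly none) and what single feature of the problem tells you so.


Best approach: conjugate multiplication — the ∞ − ∞ radical form is the exact trigger for the conjugate maneuver.


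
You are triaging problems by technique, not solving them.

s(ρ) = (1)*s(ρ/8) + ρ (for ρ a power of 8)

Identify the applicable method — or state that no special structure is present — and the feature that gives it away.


Best approach: the master substitution — the argument contracts 8-fold per step: reindex ρ exponentially and solve the linear recurrence in the new index.


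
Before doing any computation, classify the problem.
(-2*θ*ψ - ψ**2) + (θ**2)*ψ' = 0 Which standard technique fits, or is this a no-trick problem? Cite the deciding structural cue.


Best approach: the homogeneous substitution — the slope is degree-zero homogeneous: the ratio substitution v = ψ/θ collapses it. A Bernoulli substitution is a fair alternative on this equation directly; the homogeneous reading takes it as given.


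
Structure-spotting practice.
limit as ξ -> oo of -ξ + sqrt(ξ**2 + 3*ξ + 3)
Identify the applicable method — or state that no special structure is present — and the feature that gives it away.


Verdict: conjugate multiplication — neither sqrt(ξ**2 + 3*ξ + 3) nor ξ converges alone, so rewrite their difference as a conjugate-rationalized quotient first.


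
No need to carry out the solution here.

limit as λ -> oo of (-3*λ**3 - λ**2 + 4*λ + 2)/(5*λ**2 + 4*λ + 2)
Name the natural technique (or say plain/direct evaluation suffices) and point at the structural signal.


Technique: dominant-term comparison — divide by the highest power of λ present: lower-order terms vanish and the dominant ratio remains. Viewed as a single quotient this is an ∞/∞ form — an at-infinity application of l'Hôpital's rule would also resolve it; comparing leading growth reads the answer without differentiating.


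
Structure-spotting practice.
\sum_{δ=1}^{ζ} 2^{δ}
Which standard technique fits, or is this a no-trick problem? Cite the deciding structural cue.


Method: the geometric series formula — consecutive terms stand in a fixed index-free ratio — the geometric sum formula closes it.


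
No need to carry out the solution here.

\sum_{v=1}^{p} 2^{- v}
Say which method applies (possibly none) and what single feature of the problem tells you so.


Technique: the geometric series formula — consecutive terms stand in a fixed index-free ratio — the geometric sum formula closes it.


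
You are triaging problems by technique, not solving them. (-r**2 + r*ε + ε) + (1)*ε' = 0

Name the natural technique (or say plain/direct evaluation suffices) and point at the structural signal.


Verdict: a linear integrating factor — the unknown enters only to the first power against a nonzero forcing term — the integrating-factor template applies directly.


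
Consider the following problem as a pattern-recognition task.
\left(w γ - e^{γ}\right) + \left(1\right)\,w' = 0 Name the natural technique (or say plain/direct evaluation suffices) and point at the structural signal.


Diagnosis: a linear integrating factor — linear in the unknown with genuine forcing: multiply through by the exponential of the integrated coefficient and the left side closes into one derivative.


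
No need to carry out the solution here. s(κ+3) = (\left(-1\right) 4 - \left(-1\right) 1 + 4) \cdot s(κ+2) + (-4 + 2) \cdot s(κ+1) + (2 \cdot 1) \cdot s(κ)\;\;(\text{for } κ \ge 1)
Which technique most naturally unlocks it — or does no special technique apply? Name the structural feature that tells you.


Best approach: the characteristic-root method — linear, homogeneous, constant coefficients: solutions of the form r^κ exist — find the roots of the characteristic polynomial.


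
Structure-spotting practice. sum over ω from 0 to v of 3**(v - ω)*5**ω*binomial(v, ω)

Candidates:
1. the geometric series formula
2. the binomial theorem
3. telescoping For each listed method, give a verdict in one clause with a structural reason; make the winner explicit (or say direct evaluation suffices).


Method: the binomial theorem — binomial(v, ω) weighting matched powers of 5 and 3 is the expanded form of (5 + 3)^v — fold it back up.
- the geometric series formula — consecutive terms are not related by a fixed multiplier.
- the binomial theorem: a fit — the right tool for this form.
- telescoping — computed from the summand as displayed, the partial sums build up without the pairwise collapse telescoping exploits.


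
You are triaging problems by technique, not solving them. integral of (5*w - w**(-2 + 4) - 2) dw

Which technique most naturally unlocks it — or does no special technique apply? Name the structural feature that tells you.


Diagnosis: no special technique — a term-by-term power-rule job in w; no substitution or rearrangement earns its keep here.


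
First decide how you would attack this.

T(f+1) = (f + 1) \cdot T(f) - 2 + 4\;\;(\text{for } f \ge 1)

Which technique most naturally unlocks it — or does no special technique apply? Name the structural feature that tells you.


Best approach: a summation factor — rescale the sequence by the product of the weights f + 1 so far — the recurrence collapses to a plain running sum.


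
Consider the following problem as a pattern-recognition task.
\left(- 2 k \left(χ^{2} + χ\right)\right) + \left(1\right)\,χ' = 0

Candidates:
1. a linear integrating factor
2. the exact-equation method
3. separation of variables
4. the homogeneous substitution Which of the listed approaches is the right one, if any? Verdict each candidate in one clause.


Method: separation of variables — separating collects all χ-dependence with the derivative and leaves all k-dependence opposite: variables separate. Rearranged, this also fits the Bernoulli template directly; separation reads the product structure as given.
- a linear integrating factor — the unknown enters nonlinearly (through a power, a denominator, or a transcendental function), which the linear integrating-factor recipe cannot absorb as-is — any repair would come from a preliminary substitution, not the factor.
- the exact-equation method: the mixed partial derivatives differ, so the left side is not a total differential.
- separation of variables: applicable, and directly so.
- the homogeneous substitution: the slope is not a function of the ratio of the variables alone.


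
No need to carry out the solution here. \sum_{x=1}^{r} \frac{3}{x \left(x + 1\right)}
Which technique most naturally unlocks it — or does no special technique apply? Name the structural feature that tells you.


Method: telescoping — \frac{3}{x \left(x + 1\right)} decomposes into shift-paired simple fractions; the series telescopes to finitely many boundary pieces.


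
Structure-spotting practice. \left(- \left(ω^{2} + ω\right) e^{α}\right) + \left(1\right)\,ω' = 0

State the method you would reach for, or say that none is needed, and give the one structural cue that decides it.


Best approach: separation of variables — all dependence on the two variables factors apart, the defining separable shape. A Bernoulli substitution applies to this equation as given; separation takes the same equation in its displayed form.


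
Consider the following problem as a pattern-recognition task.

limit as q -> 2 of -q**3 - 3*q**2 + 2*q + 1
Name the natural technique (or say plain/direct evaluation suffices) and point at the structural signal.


Verdict: no special technique — nothing blocks direct substitution at 2: plug in and finish.


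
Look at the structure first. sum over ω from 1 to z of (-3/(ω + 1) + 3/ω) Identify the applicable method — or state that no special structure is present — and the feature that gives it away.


Verdict: telescoping — difference-of-shifts structure (each term adds 3/ω, then subtracts its one-index-advanced value, which the following term adds back) leaves only the first and last pieces standing.


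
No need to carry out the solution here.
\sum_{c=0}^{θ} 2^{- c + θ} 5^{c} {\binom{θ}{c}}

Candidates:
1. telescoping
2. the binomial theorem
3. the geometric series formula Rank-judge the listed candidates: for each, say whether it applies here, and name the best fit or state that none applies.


Diagnosis: the binomial theorem — the binomial coefficients weight matched powers of 5 and 2, which is exactly the expansion of a binomial power.
- telescoping: writing out consecutive terms as given produces no pairwise cancellation.
- the binomial theorem — yes, a natural case for it.
- the geometric series formula — the ratio of consecutive terms depends on the index.


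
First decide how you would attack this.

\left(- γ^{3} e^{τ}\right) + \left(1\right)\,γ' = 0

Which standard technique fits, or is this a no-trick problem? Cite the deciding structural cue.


Method: separation of variables — all dependence on the two variables factors apart, the defining separable shape.


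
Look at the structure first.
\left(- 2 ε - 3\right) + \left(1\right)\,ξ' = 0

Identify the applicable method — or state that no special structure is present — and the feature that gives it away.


Best approach: no special technique — with ξ absent the equation is not coupled at all: direct integration in ε.


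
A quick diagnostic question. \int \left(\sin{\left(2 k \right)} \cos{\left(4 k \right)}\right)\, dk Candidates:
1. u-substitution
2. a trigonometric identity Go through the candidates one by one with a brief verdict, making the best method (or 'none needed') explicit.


Verdict: a trigonometric identity — distinct frequencies under one product (\sin{\left(2 k \right)} \cos{\left(4 k \right)}): the product-to-sum identity is the systematic route to an integrable form.
- u-substitution: no subexpression of the integrand pairs with its own derivative as a factor — individual terms may offer their own substitutions, but any change of variable covering the whole integral would have to be constructed from outside the expression.
- a trigonometric identity — a fit — the right tool for this form.


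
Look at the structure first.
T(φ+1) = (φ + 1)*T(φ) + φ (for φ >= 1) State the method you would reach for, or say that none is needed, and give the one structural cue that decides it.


Technique: a summation factor — with the index-dependent coefficient φ + 1, dividing by the cumulative product turns the left side into a pure difference.


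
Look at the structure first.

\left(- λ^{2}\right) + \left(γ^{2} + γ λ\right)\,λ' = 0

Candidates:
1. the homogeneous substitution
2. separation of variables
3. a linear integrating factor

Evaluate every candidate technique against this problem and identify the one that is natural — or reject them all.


Verdict: the homogeneous substitution — the slope's numerator and denominator share total degree; set v = λ/γ and the equation drops to separable form. A Bernoulli substitution after rearrangement (possibly exchanging dependent and independent variable) is a fair alternative; the homogeneous route works on the equation as it stands.
- the homogeneous substitution — yes, a natural case for it.
- separation of variables — no division isolates the independent variable from the unknown.
- a linear integrating factor — a nonlinear term in the unknown puts this outside the integrating-factor template.


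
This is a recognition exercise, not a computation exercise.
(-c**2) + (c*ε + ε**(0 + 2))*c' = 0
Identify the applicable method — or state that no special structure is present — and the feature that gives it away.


Method: the homogeneous substitution — the slope's numerator and denominator have matching total degree, so it depends only on c/ε and the ratio substitution collapses it. This can also be massaged into Bernoulli form (the roles of the variables may need exchanging); the homogeneous substitution avoids that setup.


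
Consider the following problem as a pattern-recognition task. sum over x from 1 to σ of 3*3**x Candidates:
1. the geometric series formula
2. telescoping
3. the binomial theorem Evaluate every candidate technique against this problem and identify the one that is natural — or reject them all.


Best approach: the geometric series formula — check a ratio of consecutive terms: it is 3, independent of the index, so the geometric formula closes the sum.
- the geometric series formula — yes, a natural case for it.
- telescoping — the terms as presented offer no neighboring cancellation — a telescoping rewrite may exist, but the displayed structure does not hand one over.
- the binomial theorem: the terms lack the binomial-coefficient-weighted complementary-power pattern of an expansion.


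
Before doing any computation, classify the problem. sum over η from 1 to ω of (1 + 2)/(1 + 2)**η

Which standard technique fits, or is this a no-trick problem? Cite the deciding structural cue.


Verdict: the geometric series formula — consecutive terms stand in a fixed index-free ratio — the geometric sum formula closes it.


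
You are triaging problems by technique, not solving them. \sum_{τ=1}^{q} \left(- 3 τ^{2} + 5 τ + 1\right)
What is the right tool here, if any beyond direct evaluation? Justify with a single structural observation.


Diagnosis: no special technique — no cancellation, no constant ratio, no binomial weights — just polynomial terms summed directly.


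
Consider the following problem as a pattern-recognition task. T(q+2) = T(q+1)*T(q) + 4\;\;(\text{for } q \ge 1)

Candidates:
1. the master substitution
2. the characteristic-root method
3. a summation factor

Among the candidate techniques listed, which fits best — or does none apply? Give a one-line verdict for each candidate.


Verdict: no special technique — this one you iterate or analyze qualitatively: the nonlinearity defeats linear solution methods.
- the master substitution: there is no divide-the-index recursive argument.
- the characteristic-root method — the recursion is nonlinear in the sequence values, so no linear-modes ansatz applies.
- a summation factor: the recursion is nonlinear — outside the first-order linear family a summation factor addresses.


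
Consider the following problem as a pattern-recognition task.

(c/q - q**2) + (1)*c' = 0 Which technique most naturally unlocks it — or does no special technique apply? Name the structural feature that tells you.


Technique: a linear integrating factor — the unknown enters only to the first power against a nonzero forcing term — the integrating-factor template applies directly.


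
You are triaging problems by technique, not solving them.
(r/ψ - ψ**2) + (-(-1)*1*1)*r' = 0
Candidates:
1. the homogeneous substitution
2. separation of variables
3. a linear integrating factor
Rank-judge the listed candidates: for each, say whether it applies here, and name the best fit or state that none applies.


Technique: a linear integrating factor — the unknown enters only to the first power against a nonzero forcing term — the integrating-factor template applies directly.
- the homogeneous substitution — the slope does not depend on the ratio of the variables alone.
- separation of variables: no algebra isolates the independent variable on one side and the unknown on the other.
- a linear integrating factor: yes — fits the structure here.


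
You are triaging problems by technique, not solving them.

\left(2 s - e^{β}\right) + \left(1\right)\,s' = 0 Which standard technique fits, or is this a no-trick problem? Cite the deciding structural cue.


Verdict: a linear integrating factor — s appears only to the first power with coefficient 2 — the classic integrating-factor setup.


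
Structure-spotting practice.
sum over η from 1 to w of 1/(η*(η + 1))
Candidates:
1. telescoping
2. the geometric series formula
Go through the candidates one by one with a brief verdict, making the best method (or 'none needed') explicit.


Diagnosis: telescoping — 1/(η*(η + 1)) hides a difference of shifted reciprocals — decompose it and the middle of the sum vanishes.
- telescoping: a fit — the right tool for this form.
- the geometric series formula: no single multiplier carries one term to the next throughout the sum.


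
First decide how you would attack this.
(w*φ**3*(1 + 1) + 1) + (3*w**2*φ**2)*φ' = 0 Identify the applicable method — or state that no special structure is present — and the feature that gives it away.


Method: the exact-equation method — because the two cross partials coincide, the form is conservative as written — recover its potential in (w, φ).


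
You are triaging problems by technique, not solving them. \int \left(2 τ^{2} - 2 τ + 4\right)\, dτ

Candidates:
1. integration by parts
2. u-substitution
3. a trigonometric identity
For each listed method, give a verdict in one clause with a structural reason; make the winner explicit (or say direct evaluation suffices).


Diagnosis: no special technique — a term-by-term power-rule job in τ; no substitution or rearrangement earns its keep here.
- integration by parts — parts would only shuffle a directly integrable integrand.
- u-substitution — no substitution does more than relabel what direct integration already handles.
- a trigonometric identity: there is no trigonometric structure at all — the integrand carries no sine or cosine to rewrite.


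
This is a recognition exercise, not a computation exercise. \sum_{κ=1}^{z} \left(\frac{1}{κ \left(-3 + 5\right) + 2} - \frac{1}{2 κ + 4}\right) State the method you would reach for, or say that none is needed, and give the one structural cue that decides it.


Diagnosis: telescoping — the summand is \frac{1}{κ \left(-3 + 5\right) + 2} minus the same expression shifted by one, so consecutive terms cancel in pairs.


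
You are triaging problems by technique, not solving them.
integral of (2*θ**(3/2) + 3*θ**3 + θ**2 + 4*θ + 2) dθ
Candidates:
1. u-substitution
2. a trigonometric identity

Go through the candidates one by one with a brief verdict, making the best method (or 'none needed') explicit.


Technique: no special technique — a term-by-term power-rule job in θ; no substitution or rearrangement earns its keep here.
- u-substitution: no subexpression of the integrand serves as a whole-integral substitution inner — individual terms may offer their own, but none carries its derivative as a factor of the full integrand; a working change of variable would have to be constructed from outside the expression.
- a trigonometric identity: no sine or cosine appears, so there is nothing for a trigonometric identity to act on.


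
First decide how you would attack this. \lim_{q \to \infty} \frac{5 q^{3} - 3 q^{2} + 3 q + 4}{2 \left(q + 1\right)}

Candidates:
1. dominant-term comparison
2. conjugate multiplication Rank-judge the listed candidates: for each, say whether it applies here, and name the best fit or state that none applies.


Method: dominant-term comparison — divide by the highest power of q present: lower-order terms vanish and the dominant ratio remains.
- dominant-term comparison — yes, a natural case for it.
- conjugate multiplication: the conjugate move applies to radical differences, which this is not.


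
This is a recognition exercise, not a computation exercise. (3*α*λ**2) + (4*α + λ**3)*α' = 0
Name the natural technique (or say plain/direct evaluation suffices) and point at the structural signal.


Diagnosis: the exact-equation method — d/dα of 3*α*λ**2 equals d/dλ of 4*α + λ**3: the form is a total differential of one potential — integrate it exactly.


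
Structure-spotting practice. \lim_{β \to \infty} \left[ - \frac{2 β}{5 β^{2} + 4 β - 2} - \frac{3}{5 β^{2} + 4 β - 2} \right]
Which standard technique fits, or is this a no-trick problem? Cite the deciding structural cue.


Method: dominant-term comparison — divide by the highest power of β present: lower-order terms vanish and the dominant ratio remains. Viewed as a single quotient this is an ∞/∞ form — an at-infinity application of l'Hôpital's rule would also resolve it; comparing leading growth reads the answer without differentiating.


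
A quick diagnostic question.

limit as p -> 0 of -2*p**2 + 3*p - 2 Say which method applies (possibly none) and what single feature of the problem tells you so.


Method: no special technique — no denominator vanishes and nothing blows up at 0: direct substitution is the whole computation.


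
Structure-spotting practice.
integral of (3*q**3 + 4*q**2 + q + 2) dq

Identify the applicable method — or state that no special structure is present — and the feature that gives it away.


Technique: no special technique — the integrand is a sum of constant multiples of powers of q — integrate term by term.


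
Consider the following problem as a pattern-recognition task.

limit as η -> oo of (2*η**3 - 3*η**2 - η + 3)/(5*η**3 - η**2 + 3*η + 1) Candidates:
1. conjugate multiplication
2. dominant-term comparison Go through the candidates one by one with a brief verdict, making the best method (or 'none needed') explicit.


Best approach: dominant-term comparison — at large η only the top-degree terms survive; compare the leading terms and the limit falls out.
- conjugate multiplication: rationalization has no target — no divergent radical difference appears.
- dominant-term comparison: applies; the problem has the shape this method handles.


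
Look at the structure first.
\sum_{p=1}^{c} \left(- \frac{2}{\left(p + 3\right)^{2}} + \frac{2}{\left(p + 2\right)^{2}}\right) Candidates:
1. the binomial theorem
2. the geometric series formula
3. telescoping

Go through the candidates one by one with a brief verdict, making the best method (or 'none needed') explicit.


Method: telescoping — this sum is a zipper: each term contributes \frac{2}{\left(p + 2\right)^{2}} and removes the next index's value, which the following term puts back, closing term by term.
- the binomial theorem — the summand does not match any term pattern of an expanded binomial power.
- the geometric series formula — the ratio of consecutive terms depends on the index.
- telescoping: yes — fits the structure here.
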